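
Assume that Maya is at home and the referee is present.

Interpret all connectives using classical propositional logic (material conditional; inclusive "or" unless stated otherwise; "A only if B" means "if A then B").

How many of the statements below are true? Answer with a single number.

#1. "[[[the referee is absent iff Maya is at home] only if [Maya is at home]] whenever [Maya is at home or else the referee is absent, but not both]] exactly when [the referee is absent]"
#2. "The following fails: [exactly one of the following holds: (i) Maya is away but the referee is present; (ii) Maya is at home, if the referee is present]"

0

Let N = "Maya is at home" (True), R = "the referee is present" (True).

#1: Parsed as ((N xor not R) -> ((not R iff N) -> N)) iff not R

not R = not True = False
N xor not R = True xor False = True
not R = not True = False
not R iff N = False iff True = False
(not R iff N) -> N = False -> True = True
(N xor not R) -> ((not R iff N) -> N) = True -> True = True
not R = not True = False
((N xor not R) -> ((not R iff N) -> N)) iff not R = True iff False = False
So #1 is false.

#2: Parsed as not ((not N and R) xor (R -> N))

not N = not True = False
not N and R = False and True = False
R -> N = True -> True = True
(not N and R) xor (R -> N) = False xor True = True
not ((not N and R) xor (R -> N)) = not True = False
So #2 is false.

True statements: 0 (none).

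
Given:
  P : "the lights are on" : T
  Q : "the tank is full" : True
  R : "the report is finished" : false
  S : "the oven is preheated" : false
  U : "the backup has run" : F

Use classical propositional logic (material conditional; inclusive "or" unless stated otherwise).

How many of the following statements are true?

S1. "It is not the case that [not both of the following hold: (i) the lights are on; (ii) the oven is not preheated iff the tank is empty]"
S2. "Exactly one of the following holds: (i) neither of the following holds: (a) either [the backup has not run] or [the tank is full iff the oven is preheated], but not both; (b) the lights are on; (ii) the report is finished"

S1: Parsed as ~(P nand (~S <-> ~Q))

~S = ~F = T
~Q = ~T = F
~S <-> ~Q = T <-> F = F
P nand (~S <-> ~Q) = T nand F = T
~(P nand (~S <-> ~Q)) = ~T = F
Hence S1 is false.

S2: Parsed as ((~U xor (Q <-> S)) nor P) xor R

~U = ~F = T
Q <-> S = T <-> F = F
~U xor (Q <-> S) = T xor F = T
(~U xor (Q <-> S)) nor P = T nor T = F
((~U xor (Q <-> S)) nor P) xor R = F xor F = F
Thus S2 is false.

True statements: 0 (none).

0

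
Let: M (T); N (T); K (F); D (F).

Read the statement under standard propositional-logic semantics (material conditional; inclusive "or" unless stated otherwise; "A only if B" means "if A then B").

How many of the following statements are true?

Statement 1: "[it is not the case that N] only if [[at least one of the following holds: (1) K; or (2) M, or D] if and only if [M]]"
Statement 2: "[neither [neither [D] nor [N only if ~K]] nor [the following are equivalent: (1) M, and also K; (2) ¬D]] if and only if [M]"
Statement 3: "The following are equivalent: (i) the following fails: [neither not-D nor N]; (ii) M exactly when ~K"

3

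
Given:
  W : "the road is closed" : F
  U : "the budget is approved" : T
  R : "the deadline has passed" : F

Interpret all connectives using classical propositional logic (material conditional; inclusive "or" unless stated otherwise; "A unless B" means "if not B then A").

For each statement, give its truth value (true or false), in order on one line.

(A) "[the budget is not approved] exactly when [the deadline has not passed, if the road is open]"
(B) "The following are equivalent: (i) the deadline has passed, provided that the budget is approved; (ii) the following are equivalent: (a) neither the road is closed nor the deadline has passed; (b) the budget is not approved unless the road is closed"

(A) F; (B) T

(A): Formalization: ¬U ↔ (¬W → ¬R)

¬U = ¬T = F
¬W = ¬F = T
¬R = ¬F = T
¬W → ¬R = T → T = T
¬U ↔ (¬W → ¬R) = F ↔ T = F
So (A) is false.

(B): In symbols: (U → R) ↔ ((W ↓ R) ↔ (¬U ∨ W))

U → R = T → F = F
W ↓ R = F ↓ F = T
¬U = ¬T = F
¬U ∨ W = F ∨ F = F
(W ↓ R) ↔ (¬U ∨ W) = T ↔ F = F
(U → R) ↔ ((W ↓ R) ↔ (¬U ∨ W)) = F ↔ F = T
Thus (B) is true.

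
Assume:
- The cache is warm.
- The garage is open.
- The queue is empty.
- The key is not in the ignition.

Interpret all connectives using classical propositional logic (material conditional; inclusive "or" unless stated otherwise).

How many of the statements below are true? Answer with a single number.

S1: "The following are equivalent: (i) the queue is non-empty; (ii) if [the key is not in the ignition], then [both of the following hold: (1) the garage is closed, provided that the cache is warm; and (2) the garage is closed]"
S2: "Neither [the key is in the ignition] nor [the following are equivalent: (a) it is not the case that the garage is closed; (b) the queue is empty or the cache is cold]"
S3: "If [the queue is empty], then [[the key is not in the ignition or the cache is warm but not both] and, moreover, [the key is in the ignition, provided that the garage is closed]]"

1

Let R = "the queue is empty" (T), S = "the key is in the ignition" (F), P = "the cache is warm" (T), Q = "the garage is closed" (F).

S1: Parsed as ¬R ↔ (¬S → ((P → Q) ∧ Q))

¬R = ¬T = F
¬S = ¬F = T
P → Q = T → F = F
(P → Q) ∧ Q = F ∧ F = F
¬S → ((P → Q) ∧ Q) = T → F = F
¬R ↔ (¬S → ((P → Q) ∧ Q)) = F ↔ F = T
So S1 is true.

S2: Formalization: S ↓ (¬Q ↔ (R ∨ ¬P))

¬Q = ¬F = T
¬P = ¬T = F
R ∨ ¬P = T ∨ F = T
¬Q ↔ (R ∨ ¬P) = T ↔ T = T
S ↓ (¬Q ↔ (R ∨ ¬P)) = F ↓ T = F
Thus S2 is false.

S3: This is R → ((¬S ⊕ P) ∧ (Q → S)).

¬S = ¬F = T
¬S ⊕ P = T ⊕ T = F
Q → S = F → F = T
(¬S ⊕ P) ∧ (Q → S) = F ∧ T = F
R → ((¬S ⊕ P) ∧ (Q → S)) = T → F = F
So S3 is false.

1 of the 3 statements is true.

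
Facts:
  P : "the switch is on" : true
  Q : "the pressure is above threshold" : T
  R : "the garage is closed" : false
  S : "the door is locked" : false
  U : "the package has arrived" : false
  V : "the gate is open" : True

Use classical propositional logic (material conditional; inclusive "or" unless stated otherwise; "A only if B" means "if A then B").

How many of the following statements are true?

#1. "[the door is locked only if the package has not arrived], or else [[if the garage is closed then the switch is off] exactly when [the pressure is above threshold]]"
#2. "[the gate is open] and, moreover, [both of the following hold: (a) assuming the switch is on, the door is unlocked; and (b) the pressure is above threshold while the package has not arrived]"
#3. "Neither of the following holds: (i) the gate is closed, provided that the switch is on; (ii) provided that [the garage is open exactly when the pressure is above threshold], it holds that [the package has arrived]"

#1: In symbols: (S -> ~U) | ((R -> ~P) <-> Q)

~U = ~F = T
S -> ~U = F -> T = T
~P = ~T = F
R -> ~P = F -> F = T
(R -> ~P) <-> Q = T <-> T = T
(S -> ~U) | ((R -> ~P) <-> Q) = T | T = T
Hence #1 is true.

#2: Formalization: V & ((P -> ~S) & (Q & ~U))

~S = ~F = T
P -> ~S = T -> T = T
~U = ~F = T
Q & ~U = T & T = T
(P -> ~S) & (Q & ~U) = T & T = T
V & ((P -> ~S) & (Q & ~U)) = T & T = T
Thus #2 is true.

#3: This is (P -> ~V) nor ((~R <-> Q) -> U).

~V = ~T = F
P -> ~V = T -> F = F
~R = ~F = T
~R <-> Q = T <-> T = T
(~R <-> Q) -> U = T -> F = F
(P -> ~V) nor ((~R <-> Q) -> U) = F nor F = T
Hence #3 is true.

3 of the 3 statements are true (#1, #2, #3).

3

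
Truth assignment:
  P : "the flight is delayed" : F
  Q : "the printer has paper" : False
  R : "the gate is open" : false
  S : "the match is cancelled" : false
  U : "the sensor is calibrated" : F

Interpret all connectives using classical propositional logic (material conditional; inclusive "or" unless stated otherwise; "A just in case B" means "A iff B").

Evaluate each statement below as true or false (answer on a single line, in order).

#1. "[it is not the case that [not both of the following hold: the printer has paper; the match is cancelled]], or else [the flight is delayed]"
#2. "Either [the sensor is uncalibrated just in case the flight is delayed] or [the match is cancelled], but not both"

#1 F; #2 F

#1: Parsed as not (Q nand S) or P

Q nand S = False nand False = True
not (Q nand S) = not True = False
not (Q nand S) or P = False or False = False
So #1 is false.

#2: In symbols: (not U iff P) xor S

not U = not False = True
not U iff P = True iff False = False
(not U iff P) xor S = False xor False = False
So #2 is false.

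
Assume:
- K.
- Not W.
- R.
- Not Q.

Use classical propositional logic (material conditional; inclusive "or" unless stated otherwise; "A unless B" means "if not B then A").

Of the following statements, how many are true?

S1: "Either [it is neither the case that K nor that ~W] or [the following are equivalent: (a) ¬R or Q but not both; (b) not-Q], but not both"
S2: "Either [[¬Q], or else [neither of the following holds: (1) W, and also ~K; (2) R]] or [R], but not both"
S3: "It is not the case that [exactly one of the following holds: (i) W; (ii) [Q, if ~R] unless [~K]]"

0

S1: Formalization: (K ↓ ¬W) ⊕ ((¬R ⊕ Q) ↔ ¬Q)

¬W = ¬F = T
K ↓ ¬W = T ↓ T = F
¬R = ¬T = F
¬R ⊕ Q = F ⊕ F = F
¬Q = ¬F = T
(¬R ⊕ Q) ↔ ¬Q = F ↔ T = F
(K ↓ ¬W) ⊕ ((¬R ⊕ Q) ↔ ¬Q) = F ⊕ F = F
Thus S1 is false.

S2: Parsed as (¬Q ∨ ((W ∧ ¬K) ↓ R)) ⊕ R

¬Q = ¬F = T
¬K = ¬T = F
W ∧ ¬K = F ∧ F = F
(W ∧ ¬K) ↓ R = F ↓ T = F
¬Q ∨ ((W ∧ ¬K) ↓ R) = T ∨ F = T
(¬Q ∨ ((W ∧ ¬K) ↓ R)) ⊕ R = T ⊕ T = F
Thus S2 is false.

S3: In symbols: ¬(W ⊕ ((¬R → Q) ∨ ¬K))

¬R = ¬T = F
¬R → Q = F → F = T
¬K = ¬T = F
(¬R → Q) ∨ ¬K = T ∨ F = T
W ⊕ ((¬R → Q) ∨ ¬K) = F ⊕ T = T
¬(W ⊕ ((¬R → Q) ∨ ¬K)) = ¬T = F
So S3 is false.

True statements: 0 (none).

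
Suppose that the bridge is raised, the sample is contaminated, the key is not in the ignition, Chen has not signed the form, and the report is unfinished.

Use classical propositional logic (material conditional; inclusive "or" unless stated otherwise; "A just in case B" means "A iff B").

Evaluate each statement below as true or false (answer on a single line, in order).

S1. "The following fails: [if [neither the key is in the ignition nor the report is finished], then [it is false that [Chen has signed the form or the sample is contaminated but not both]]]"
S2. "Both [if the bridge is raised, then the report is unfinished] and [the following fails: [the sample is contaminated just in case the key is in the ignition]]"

Let R = "the key is in the ignition" (False), U = "the report is finished" (False), S = "Chen has signed the form" (False), Q = "the sample is contaminated" (True), P = "the bridge is raised" (True).

S1: Formalization: not ((R nor U) -> not (S xor Q))

R nor U = False nor False = True
S xor Q = False xor True = True
not (S xor Q) = not True = False
(R nor U) -> not (S xor Q) = True -> False = False
not ((R nor U) -> not (S xor Q)) = not False = True
So S1 is true.

S2: Parsed as (P -> not U) and not (Q iff R)

not U = not False = True
P -> not U = True -> True = True
Q iff R = True iff False = False
not (Q iff R) = not False = True
(P -> not U) and not (Q iff R) = True and True = True
Thus S2 is true.

S1 T, S2 T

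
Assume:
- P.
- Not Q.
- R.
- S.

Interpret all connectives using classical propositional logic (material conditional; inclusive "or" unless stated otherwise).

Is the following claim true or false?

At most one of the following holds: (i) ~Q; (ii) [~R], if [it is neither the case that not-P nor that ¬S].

true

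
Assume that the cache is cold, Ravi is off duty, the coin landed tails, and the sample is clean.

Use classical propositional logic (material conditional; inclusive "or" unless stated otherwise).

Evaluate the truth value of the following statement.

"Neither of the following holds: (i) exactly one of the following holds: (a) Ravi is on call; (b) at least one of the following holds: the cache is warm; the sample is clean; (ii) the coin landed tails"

Let Q = "Ravi is on call" (F), L = "the cache is warm" (F), M = "the sample is contaminated" (F), W = "the coin landed heads" (F).
This is (Q ⊕ (L ∨ ¬M)) ↓ ¬W.

¬M = ¬F = T
L ∨ ¬M = F ∨ T = T
Q ⊕ (L ∨ ¬M) = F ⊕ T = T
¬W = ¬F = T
(Q ⊕ (L ∨ ¬M)) ↓ ¬W = T ↓ T = F

false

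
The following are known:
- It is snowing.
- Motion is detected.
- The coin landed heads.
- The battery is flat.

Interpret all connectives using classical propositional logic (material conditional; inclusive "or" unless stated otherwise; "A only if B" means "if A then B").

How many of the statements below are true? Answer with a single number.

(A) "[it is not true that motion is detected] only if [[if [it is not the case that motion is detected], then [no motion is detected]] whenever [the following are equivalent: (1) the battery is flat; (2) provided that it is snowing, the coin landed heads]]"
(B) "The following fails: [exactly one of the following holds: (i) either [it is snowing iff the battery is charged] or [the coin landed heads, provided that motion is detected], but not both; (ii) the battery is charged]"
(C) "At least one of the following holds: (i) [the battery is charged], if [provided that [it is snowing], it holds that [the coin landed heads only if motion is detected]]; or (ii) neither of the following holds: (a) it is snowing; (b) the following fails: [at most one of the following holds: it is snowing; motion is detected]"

1

Let U = "motion is detected" (True), G = "the battery is charged" (False), V = "it is snowing" (True), M = "the coin landed heads" (True).

(A): In symbols: not U -> ((not G iff (V -> M)) -> (not U -> not U))

not U = not True = False
not G = not False = True
V -> M = True -> True = True
not G iff (V -> M) = True iff True = True
not U = not True = False
not U = not True = False
not U -> not U = False -> False = True
(not G iff (V -> M)) -> (not U -> not U) = True -> True = True
not U -> ((not G iff (V -> M)) -> (not U -> not U)) = False -> True = True
Hence (A) is true.

(B): Formalization: not (((V iff G) xor (U -> M)) xor G)

V iff G = True iff False = False
U -> M = True -> True = True
(V iff G) xor (U -> M) = False xor True = True
((V iff G) xor (U -> M)) xor G = True xor False = True
not (((V iff G) xor (U -> M)) xor G) = not True = False
Thus (B) is false.

(C): This is ((V -> (M -> U)) -> G) or (V nor not (V nand U)).

M -> U = True -> True = True
V -> (M -> U) = True -> True = True
(V -> (M -> U)) -> G = True -> False = False
V nand U = True nand True = False
not (V nand U) = not False = True
V nor not (V nand U) = True nor True = False
((V -> (M -> U)) -> G) or (V nor not (V nand U)) = False or False = False
Thus (C) is false.

True statements: 1 ((A)).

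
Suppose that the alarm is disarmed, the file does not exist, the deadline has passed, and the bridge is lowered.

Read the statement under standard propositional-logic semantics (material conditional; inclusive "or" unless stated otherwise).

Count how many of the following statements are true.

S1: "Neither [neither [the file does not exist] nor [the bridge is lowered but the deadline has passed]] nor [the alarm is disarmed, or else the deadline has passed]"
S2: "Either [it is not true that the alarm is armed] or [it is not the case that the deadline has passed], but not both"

1

Let Q = "the file exists" (F), S = "the bridge is raised" (F), R = "the deadline has passed" (T), P = "the alarm is armed" (F).

S1: Formalization: (~Q nor (~S & R)) nor (~P | R)

~Q = ~F = T
~S = ~F = T
~S & R = T & T = T
~Q nor (~S & R) = T nor T = F
~P = ~F = T
~P | R = T | T = T
(~Q nor (~S & R)) nor (~P | R) = F nor T = F
So S1 is false.

S2: Parsed as ~P xor ~R

~P = ~F = T
~R = ~T = F
~P xor ~R = T xor F = T
Thus S2 is true.

Count: 1.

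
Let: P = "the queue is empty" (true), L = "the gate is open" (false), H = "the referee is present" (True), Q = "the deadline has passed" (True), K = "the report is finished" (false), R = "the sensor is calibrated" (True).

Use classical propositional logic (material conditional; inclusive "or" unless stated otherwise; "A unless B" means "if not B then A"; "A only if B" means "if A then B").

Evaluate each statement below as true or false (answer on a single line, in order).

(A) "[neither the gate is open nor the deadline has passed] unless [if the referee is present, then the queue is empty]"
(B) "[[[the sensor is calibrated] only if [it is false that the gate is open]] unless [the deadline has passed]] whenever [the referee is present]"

(A) T / (B) T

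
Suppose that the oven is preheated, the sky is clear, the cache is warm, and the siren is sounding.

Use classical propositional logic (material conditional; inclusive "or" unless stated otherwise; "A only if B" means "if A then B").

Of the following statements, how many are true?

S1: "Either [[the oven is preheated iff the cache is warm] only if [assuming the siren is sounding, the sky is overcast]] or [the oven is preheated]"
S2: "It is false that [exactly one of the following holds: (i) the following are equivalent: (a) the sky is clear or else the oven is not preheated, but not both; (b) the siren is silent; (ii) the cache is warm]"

1

Let P = "the oven is preheated" (T), L = "the cache is warm" (T), Q = "the siren is sounding" (T), D = "the sky is overcast" (F).

S1: In symbols: ((P <-> L) -> (Q -> D)) | P

P <-> L = T <-> T = T
Q -> D = T -> F = F
(P <-> L) -> (Q -> D) = T -> F = F
((P <-> L) -> (Q -> D)) | P = F | T = T
So S1 is true.

S2: Parsed as ~(((~D xor ~P) <-> ~Q) xor L)

~D = ~F = T
~P = ~T = F
~D xor ~P = T xor F = T
~Q = ~T = F
(~D xor ~P) <-> ~Q = T <-> F = F
((~D xor ~P) <-> ~Q) xor L = F xor T = T
~(((~D xor ~P) <-> ~Q) xor L) = ~T = F
Thus S2 is false.

1 of the 2 statements is true (S1).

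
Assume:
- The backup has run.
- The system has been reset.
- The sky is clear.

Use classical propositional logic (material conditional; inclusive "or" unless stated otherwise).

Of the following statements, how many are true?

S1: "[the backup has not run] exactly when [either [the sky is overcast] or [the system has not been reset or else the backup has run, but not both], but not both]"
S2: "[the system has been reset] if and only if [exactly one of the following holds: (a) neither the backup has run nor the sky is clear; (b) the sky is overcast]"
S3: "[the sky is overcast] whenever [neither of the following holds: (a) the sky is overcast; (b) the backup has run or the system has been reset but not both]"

0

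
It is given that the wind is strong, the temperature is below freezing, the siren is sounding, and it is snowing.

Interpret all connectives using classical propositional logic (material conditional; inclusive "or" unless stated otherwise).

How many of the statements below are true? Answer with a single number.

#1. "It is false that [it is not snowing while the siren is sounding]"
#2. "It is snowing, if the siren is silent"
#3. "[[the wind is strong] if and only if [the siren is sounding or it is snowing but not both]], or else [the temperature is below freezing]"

3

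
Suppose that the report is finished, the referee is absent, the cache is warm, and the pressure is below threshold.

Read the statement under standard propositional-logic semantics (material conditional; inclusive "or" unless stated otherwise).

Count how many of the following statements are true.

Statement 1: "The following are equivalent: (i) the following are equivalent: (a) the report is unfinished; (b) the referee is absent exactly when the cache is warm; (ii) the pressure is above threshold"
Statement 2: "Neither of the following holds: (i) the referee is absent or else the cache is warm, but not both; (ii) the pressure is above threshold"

2

Let P = "the report is finished" (T), Q = "the referee is present" (F), R = "the cache is warm" (T), S = "the pressure is above threshold" (F).

Statement 1: In symbols: (¬P ↔ (¬Q ↔ R)) ↔ S

¬P = ¬T = F
¬Q = ¬F = T
¬Q ↔ R = T ↔ T = T
¬P ↔ (¬Q ↔ R) = F ↔ T = F
(¬P ↔ (¬Q ↔ R)) ↔ S = F ↔ F = T
Hence Statement 1 is true.

Statement 2: This is (¬Q ⊕ R) ↓ S.

¬Q = ¬F = T
¬Q ⊕ R = T ⊕ T = F
(¬Q ⊕ R) ↓ S = F ↓ F = T
Thus Statement 2 is true.

Count: 2.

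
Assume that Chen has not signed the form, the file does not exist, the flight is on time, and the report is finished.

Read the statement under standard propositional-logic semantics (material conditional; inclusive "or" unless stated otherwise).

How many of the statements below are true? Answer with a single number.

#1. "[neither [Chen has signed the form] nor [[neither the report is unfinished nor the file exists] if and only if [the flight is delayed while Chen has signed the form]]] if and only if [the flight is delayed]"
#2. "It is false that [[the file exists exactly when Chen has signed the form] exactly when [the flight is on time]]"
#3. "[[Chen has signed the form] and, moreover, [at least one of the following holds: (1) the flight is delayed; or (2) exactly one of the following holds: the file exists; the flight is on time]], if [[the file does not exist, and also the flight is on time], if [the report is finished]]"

0

Let P = "Chen has signed the form" (F), S = "the report is finished" (T), Q = "the file exists" (F), R = "the flight is delayed" (F).

#1: Parsed as (P nor ((~S nor Q) <-> (R & P))) <-> R

~S = ~T = F
~S nor Q = F nor F = T
R & P = F & F = F
(~S nor Q) <-> (R & P) = T <-> F = F
P nor ((~S nor Q) <-> (R & P)) = F nor F = T
(P nor ((~S nor Q) <-> (R & P))) <-> R = T <-> F = F
Thus #1 is false.

#2: Formalization: ~((Q <-> P) <-> ~R)

Q <-> P = F <-> F = T
~R = ~F = T
(Q <-> P) <-> ~R = T <-> T = T
~((Q <-> P) <-> ~R) = ~T = F
So #2 is false.

#3: This is (S -> (~Q & ~R)) -> (P & (R | (Q xor ~R))).

~Q = ~F = T
~R = ~F = T
~Q & ~R = T & T = T
S -> (~Q & ~R) = T -> T = T
~R = ~F = T
Q xor ~R = F xor T = T
R | (Q xor ~R) = F | T = T
P & (R | (Q xor ~R)) = F & T = F
(S -> (~Q & ~R)) -> (P & (R | (Q xor ~R))) = T -> F = F
Thus #3 is false.

0 of the 3 statements are true (none).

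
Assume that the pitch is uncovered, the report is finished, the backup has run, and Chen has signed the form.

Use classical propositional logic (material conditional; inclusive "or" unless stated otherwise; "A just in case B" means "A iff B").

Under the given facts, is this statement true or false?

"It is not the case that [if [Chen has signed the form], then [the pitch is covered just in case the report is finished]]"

Let S = "Chen has signed the form" (T), P = "the pitch is covered" (F), Q = "the report is finished" (T).
This is ¬(S → (P ↔ Q)).

P ↔ Q = F ↔ T = F
S → (P ↔ Q) = T → F = F
¬(S → (P ↔ Q)) = ¬F = T

true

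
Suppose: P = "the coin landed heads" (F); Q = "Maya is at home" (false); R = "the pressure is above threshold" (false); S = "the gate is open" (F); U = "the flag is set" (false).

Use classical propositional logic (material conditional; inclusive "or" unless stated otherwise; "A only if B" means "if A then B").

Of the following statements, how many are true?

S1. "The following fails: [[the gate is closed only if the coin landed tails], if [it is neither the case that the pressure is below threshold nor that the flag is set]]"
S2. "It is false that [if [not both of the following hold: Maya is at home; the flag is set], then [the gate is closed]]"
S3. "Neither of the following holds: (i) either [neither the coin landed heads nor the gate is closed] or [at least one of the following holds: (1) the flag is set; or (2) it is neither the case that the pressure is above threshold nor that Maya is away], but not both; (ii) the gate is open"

1

S1: Formalization: not ((not R nor U) -> (not S -> not P))

not R = not False = True
not R nor U = True nor False = False
not S = not False = True
not P = not False = True
not S -> not P = True -> True = True
(not R nor U) -> (not S -> not P) = False -> True = True
not ((not R nor U) -> (not S -> not P)) = not True = False
So S1 is false.

S2: This is not ((Q nand U) -> not S).

Q nand U = False nand False = True
not S = not False = True
(Q nand U) -> not S = True -> True = True
not ((Q nand U) -> not S) = not True = False
So S2 is false.

S3: In symbols: ((P nor not S) xor (U or (R nor not Q))) nor S

not S = not False = True
P nor not S = False nor True = False
not Q = not False = True
R nor not Q = False nor True = False
U or (R nor not Q) = False or False = False
(P nor not S) xor (U or (R nor not Q)) = False xor False = False
((P nor not S) xor (U or (R nor not Q))) nor S = False nor False = True
Thus S3 is true.

True statements: 1 (S3).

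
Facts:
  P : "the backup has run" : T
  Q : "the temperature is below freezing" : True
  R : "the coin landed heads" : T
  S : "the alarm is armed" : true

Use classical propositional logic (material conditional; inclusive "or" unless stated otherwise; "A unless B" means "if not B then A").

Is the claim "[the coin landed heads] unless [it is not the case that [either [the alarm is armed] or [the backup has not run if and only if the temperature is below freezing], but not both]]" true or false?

In symbols: R | ~(S xor (~P <-> Q))

~P = ~T = F
~P <-> Q = F <-> T = F
S xor (~P <-> Q) = T xor F = T
~(S xor (~P <-> Q)) = ~T = F
R | ~(S xor (~P <-> Q)) = T | F = T

The statement is true.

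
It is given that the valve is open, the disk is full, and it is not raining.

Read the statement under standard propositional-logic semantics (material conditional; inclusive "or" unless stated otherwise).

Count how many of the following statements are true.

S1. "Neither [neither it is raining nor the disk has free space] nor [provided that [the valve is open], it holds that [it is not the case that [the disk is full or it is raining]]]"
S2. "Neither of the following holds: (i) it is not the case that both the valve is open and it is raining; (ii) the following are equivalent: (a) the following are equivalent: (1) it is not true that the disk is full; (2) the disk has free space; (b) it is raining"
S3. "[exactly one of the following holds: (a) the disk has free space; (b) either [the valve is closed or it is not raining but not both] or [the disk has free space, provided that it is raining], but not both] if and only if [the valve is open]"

0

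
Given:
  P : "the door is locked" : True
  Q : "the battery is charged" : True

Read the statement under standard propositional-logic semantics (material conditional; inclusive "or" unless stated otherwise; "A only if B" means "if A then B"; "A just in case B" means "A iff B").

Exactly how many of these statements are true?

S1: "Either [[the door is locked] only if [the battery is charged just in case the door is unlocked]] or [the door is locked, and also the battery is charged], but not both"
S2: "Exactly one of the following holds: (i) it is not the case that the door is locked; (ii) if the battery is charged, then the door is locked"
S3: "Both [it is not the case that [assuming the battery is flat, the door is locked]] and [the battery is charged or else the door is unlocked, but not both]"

S1: In symbols: (P -> (Q iff not P)) xor (P and Q)

not P = not True = False
Q iff not P = True iff False = False
P -> (Q iff not P) = True -> False = False
P and Q = True and True = True
(P -> (Q iff not P)) xor (P and Q) = False xor True = True
Thus S1 is true.

S2: Formalization: not P xor (Q -> P)

not P = not True = False
Q -> P = True -> True = True
not P xor (Q -> P) = False xor True = True
Thus S2 is true.

S3: Formalization: not (not Q -> P) and (Q xor not P)

not Q = not True = False
not Q -> P = False -> True = True
not (not Q -> P) = not True = False
not P = not True = False
Q xor not P = True xor False = True
not (not Q -> P) and (Q xor not P) = False and True = False
So S3 is false.

True statements: 2 (S1, S2).

2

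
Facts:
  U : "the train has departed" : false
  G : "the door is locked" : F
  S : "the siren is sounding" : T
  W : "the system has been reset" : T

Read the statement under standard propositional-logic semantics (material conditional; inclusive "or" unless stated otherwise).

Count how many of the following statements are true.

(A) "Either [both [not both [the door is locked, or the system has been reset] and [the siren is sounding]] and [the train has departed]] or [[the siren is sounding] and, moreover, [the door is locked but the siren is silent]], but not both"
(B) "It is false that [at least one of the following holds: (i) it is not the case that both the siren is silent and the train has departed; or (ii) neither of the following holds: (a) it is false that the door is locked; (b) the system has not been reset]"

0

(A): This is (((G | W) nand S) & U) xor (S & (G & ~S)).

G | W = F | T = T
(G | W) nand S = T nand T = F
((G | W) nand S) & U = F & F = F
~S = ~T = F
G & ~S = F & F = F
S & (G & ~S) = T & F = F
(((G | W) nand S) & U) xor (S & (G & ~S)) = F xor F = F
So (A) is false.

(B): This is ~((~S nand U) | (~G nor ~W)).

~S = ~T = F
~S nand U = F nand F = T
~G = ~F = T
~W = ~T = F
~G nor ~W = T nor F = F
(~S nand U) | (~G nor ~W) = T | F = T
~((~S nand U) | (~G nor ~W)) = ~T = F
Thus (B) is false.

Count: 0.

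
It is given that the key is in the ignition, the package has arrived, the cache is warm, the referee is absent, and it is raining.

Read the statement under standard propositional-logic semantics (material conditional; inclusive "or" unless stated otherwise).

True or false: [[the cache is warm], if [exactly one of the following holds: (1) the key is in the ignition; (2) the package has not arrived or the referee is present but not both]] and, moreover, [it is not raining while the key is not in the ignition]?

The statement is false.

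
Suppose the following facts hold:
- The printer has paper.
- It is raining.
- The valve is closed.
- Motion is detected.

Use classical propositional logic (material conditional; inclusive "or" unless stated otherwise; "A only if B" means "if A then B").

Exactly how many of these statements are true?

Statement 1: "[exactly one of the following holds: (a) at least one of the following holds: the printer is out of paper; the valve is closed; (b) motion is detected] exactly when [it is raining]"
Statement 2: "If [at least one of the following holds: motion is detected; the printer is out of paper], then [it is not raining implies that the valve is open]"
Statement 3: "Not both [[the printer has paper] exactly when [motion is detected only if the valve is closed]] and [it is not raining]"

2

Let R = "the printer has paper" (T), V = "the valve is open" (F), W = "motion is detected" (T), S = "it is raining" (T).

Statement 1: This is ((¬R ∨ ¬V) ⊕ W) ↔ S.

¬R = ¬T = F
¬V = ¬F = T
¬R ∨ ¬V = F ∨ T = T
(¬R ∨ ¬V) ⊕ W = T ⊕ T = F
((¬R ∨ ¬V) ⊕ W) ↔ S = F ↔ T = F
Thus Statement 1 is false.

Statement 2: Parsed as (W ∨ ¬R) → (¬S → V)

¬R = ¬T = F
W ∨ ¬R = T ∨ F = T
¬S = ¬T = F
¬S → V = F → F = T
(W ∨ ¬R) → (¬S → V) = T → T = T
So Statement 2 is true.

Statement 3: This is (R ↔ (W → ¬V)) ↑ ¬S.

¬V = ¬F = T
W → ¬V = T → T = T
R ↔ (W → ¬V) = T ↔ T = T
¬S = ¬T = F
(R ↔ (W → ¬V)) ↑ ¬S = T ↑ F = T
So Statement 3 is true.

2 of the 3 statements are true.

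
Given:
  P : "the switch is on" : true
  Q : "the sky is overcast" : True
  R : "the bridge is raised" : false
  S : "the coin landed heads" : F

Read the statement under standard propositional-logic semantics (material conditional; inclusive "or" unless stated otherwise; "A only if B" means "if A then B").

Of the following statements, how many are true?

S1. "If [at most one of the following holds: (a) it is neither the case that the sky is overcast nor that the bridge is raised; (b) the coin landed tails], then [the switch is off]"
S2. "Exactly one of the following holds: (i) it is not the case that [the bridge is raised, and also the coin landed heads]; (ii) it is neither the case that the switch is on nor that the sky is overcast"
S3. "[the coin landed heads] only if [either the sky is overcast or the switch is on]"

S1: In symbols: ((Q ↓ R) ↑ ¬S) → ¬P

Q ↓ R = T ↓ F = F
¬S = ¬F = T
(Q ↓ R) ↑ ¬S = F ↑ T = T
¬P = ¬T = F
((Q ↓ R) ↑ ¬S) → ¬P = T → F = F
So S1 is false.

S2: Parsed as ¬(R ∧ S) ⊕ (P ↓ Q)

R ∧ S = F ∧ F = F
¬(R ∧ S) = ¬F = T
P ↓ Q = T ↓ T = F
¬(R ∧ S) ⊕ (P ↓ Q) = T ⊕ F = T
So S2 is true.

S3: This is S → (Q ∨ P).

Q ∨ P = T ∨ T = T
S → (Q ∨ P) = F → T = T
Thus S3 is true.

2 of the 3 statements are true (S2, S3).

2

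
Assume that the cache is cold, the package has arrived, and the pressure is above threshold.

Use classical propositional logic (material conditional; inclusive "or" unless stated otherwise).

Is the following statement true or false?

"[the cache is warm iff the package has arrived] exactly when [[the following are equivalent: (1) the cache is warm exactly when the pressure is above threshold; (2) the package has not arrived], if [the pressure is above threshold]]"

Let D = "the cache is warm" (F), W = "the package has arrived" (T), N = "the pressure is above threshold" (T).
Parsed as (D ↔ W) ↔ (N → ((D ↔ N) ↔ ¬W))

D ↔ W = F ↔ T = F
D ↔ N = F ↔ T = F
¬W = ¬T = F
(D ↔ N) ↔ ¬W = F ↔ F = T
N → ((D ↔ N) ↔ ¬W) = T → T = T
(D ↔ W) ↔ (N → ((D ↔ N) ↔ ¬W)) = F ↔ T = F

False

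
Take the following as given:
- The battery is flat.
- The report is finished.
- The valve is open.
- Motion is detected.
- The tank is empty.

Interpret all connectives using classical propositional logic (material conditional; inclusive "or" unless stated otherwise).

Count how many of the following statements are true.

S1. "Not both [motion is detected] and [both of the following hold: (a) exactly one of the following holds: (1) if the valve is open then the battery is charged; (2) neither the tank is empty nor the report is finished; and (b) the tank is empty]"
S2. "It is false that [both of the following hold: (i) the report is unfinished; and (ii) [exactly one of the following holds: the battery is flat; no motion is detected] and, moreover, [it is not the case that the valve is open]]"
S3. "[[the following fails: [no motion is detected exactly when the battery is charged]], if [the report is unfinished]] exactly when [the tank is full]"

Let N = "motion is detected" (T), L = "the valve is open" (T), W = "the battery is charged" (F), G = "the tank is full" (F), M = "the report is finished" (T).

S1: Formalization: N nand (((L -> W) xor (~G nor M)) & ~G)

L -> W = T -> F = F
~G = ~F = T
~G nor M = T nor T = F
(L -> W) xor (~G nor M) = F xor F = F
~G = ~F = T
((L -> W) xor (~G nor M)) & ~G = F & T = F
N nand (((L -> W) xor (~G nor M)) & ~G) = T nand F = T
Hence S1 is true.

S2: Formalization: ~(~M & ((~W xor ~N) & ~L))

~M = ~T = F
~W = ~F = T
~N = ~T = F
~W xor ~N = T xor F = T
~L = ~T = F
(~W xor ~N) & ~L = T & F = F
~M & ((~W xor ~N) & ~L) = F & F = F
~(~M & ((~W xor ~N) & ~L)) = ~F = T
Hence S2 is true.

S3: This is (~M -> ~(~N <-> W)) <-> G.

~M = ~T = F
~N = ~T = F
~N <-> W = F <-> F = T
~(~N <-> W) = ~T = F
~M -> ~(~N <-> W) = F -> F = T
(~M -> ~(~N <-> W)) <-> G = T <-> F = F
So S3 is false.

2 of the 3 statements are true (S1, S2).

2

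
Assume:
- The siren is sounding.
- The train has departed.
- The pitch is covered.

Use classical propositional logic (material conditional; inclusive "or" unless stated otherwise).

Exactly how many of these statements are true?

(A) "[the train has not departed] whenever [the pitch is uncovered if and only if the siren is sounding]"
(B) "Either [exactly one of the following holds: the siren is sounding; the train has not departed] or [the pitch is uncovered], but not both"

Let R = "the pitch is covered" (T), P = "the siren is sounding" (T), Q = "the train has departed" (T).

(A): In symbols: (~R <-> P) -> ~Q

~R = ~T = F
~R <-> P = F <-> T = F
~Q = ~T = F
(~R <-> P) -> ~Q = F -> F = T
Hence (A) is true.

(B): This is (P xor ~Q) xor ~R.

~Q = ~T = F
P xor ~Q = T xor F = T
~R = ~T = F
(P xor ~Q) xor ~R = T xor F = T
Hence (B) is true.

True statements: 2 ((A), (B)).

2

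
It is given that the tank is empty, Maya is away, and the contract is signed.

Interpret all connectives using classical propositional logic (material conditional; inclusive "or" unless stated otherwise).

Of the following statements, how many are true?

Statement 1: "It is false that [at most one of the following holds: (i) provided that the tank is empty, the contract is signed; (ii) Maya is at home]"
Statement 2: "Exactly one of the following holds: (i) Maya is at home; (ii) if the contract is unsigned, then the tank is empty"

1

Let V = "the tank is full" (F), K = "the contract is signed" (T), H = "Maya is at home" (F).

Statement 1: Formalization: ¬((¬V → K) ↑ H)

¬V = ¬F = T
¬V → K = T → T = T
(¬V → K) ↑ H = T ↑ F = T
¬((¬V → K) ↑ H) = ¬T = F
So Statement 1 is false.

Statement 2: This is H ⊕ (¬K → ¬V).

¬K = ¬T = F
¬V = ¬F = T
¬K → ¬V = F → T = T
H ⊕ (¬K → ¬V) = F ⊕ T = T
Thus Statement 2 is true.

1 of the 2 statements is true.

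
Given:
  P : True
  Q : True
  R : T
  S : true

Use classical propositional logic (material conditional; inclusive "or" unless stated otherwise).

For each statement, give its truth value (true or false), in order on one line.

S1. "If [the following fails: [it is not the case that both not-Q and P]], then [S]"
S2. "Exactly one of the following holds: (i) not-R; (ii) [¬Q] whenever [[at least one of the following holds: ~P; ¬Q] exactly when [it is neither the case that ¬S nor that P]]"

S1: Formalization: ¬(¬Q ↑ P) → S

¬Q = ¬T = F
¬Q ↑ P = F ↑ T = T
¬(¬Q ↑ P) = ¬T = F
¬(¬Q ↑ P) → S = F → T = T
Thus S1 is true.

S2: Parsed as ¬R ⊕ (((¬P ∨ ¬Q) ↔ (¬S ↓ P)) → ¬Q)

¬R = ¬T = F
¬P = ¬T = F
¬Q = ¬T = F
¬P ∨ ¬Q = F ∨ F = F
¬S = ¬T = F
¬S ↓ P = F ↓ T = F
(¬P ∨ ¬Q) ↔ (¬S ↓ P) = F ↔ F = T
¬Q = ¬T = F
((¬P ∨ ¬Q) ↔ (¬S ↓ P)) → ¬Q = T → F = F
¬R ⊕ (((¬P ∨ ¬Q) ↔ (¬S ↓ P)) → ¬Q) = F ⊕ F = F
Thus S2 is false.

S1 true / S2 false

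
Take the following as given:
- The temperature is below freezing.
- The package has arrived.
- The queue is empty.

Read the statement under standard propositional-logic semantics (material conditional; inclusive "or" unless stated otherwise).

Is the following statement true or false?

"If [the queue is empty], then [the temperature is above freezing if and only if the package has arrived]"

False.

Let K = "the queue is empty" (T), H = "the temperature is below freezing" (T), Q = "the package has arrived" (T).
This is K -> (~H <-> Q).

~H = ~T = F
~H <-> Q = F <-> T = F
K -> (~H <-> Q) = T -> F = F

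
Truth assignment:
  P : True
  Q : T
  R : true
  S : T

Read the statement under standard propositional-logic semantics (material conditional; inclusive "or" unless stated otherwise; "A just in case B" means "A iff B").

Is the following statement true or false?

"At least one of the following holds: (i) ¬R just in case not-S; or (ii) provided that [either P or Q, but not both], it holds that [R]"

True

Formalization: (not R iff not S) or ((P xor Q) -> R)

not R = not True = False
not S = not True = False
not R iff not S = False iff False = True
P xor Q = True xor True = False
(P xor Q) -> R = False -> True = True
(not R iff not S) or ((P xor Q) -> R) = True or True = True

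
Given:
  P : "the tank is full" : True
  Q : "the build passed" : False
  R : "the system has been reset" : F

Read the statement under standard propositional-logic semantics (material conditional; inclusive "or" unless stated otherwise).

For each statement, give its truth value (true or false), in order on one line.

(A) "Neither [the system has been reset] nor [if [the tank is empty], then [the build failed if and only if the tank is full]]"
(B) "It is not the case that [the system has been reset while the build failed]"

(A): This is R ↓ (¬P → (¬Q ↔ P)).

¬P = ¬T = F
¬Q = ¬F = T
¬Q ↔ P = T ↔ T = T
¬P → (¬Q ↔ P) = F → T = T
R ↓ (¬P → (¬Q ↔ P)) = F ↓ T = F
Hence (A) is false.

(B): Parsed as ¬(R ∧ ¬Q)

¬Q = ¬F = T
R ∧ ¬Q = F ∧ T = F
¬(R ∧ ¬Q) = ¬F = T
Thus (B) is true.

(A) False, (B) True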